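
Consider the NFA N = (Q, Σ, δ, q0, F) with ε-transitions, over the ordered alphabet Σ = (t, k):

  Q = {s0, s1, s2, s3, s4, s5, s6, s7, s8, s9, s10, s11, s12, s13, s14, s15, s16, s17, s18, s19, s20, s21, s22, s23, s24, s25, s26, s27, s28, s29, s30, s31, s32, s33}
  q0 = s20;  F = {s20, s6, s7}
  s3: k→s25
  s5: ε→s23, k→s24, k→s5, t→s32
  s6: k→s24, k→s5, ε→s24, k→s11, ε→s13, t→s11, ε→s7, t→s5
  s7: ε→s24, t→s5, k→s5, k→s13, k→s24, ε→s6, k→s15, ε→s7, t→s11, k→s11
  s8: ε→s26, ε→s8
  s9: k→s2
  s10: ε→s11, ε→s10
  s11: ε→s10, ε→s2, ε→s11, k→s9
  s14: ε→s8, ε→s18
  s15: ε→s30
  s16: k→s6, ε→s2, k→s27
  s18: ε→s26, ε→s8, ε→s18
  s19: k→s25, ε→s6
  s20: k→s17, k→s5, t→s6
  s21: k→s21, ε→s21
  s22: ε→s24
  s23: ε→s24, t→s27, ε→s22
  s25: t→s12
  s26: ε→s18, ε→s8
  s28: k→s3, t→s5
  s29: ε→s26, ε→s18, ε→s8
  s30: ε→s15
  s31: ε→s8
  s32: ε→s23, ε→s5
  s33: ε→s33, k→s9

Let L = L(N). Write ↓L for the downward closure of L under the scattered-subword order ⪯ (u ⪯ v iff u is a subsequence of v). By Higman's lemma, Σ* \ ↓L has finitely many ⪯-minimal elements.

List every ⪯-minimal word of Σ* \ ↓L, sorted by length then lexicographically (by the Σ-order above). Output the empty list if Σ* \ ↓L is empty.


|Q|=34, |F|=3, |δ|=66 (36 ε).
min D↑ (3 st, q0=0, F={2}): 0:t→1,k→2 1:t→2,k→2 2:t→2,k→2 [Hopcroft].
'k': run [17, 14] end={s10,s11,s13,s15,s17,s2,s22,s23,s24,s27,s30,s32,…} ∉↓L; 1/1 del acc.
'tt': N↓-sim [17, 15, 10] end={s10,s11,s2,s22,s23,s24,s27,s32,s5,s9} — reject; 2/2 del acc.
2 minimals (antichain).

A = [k, tt].


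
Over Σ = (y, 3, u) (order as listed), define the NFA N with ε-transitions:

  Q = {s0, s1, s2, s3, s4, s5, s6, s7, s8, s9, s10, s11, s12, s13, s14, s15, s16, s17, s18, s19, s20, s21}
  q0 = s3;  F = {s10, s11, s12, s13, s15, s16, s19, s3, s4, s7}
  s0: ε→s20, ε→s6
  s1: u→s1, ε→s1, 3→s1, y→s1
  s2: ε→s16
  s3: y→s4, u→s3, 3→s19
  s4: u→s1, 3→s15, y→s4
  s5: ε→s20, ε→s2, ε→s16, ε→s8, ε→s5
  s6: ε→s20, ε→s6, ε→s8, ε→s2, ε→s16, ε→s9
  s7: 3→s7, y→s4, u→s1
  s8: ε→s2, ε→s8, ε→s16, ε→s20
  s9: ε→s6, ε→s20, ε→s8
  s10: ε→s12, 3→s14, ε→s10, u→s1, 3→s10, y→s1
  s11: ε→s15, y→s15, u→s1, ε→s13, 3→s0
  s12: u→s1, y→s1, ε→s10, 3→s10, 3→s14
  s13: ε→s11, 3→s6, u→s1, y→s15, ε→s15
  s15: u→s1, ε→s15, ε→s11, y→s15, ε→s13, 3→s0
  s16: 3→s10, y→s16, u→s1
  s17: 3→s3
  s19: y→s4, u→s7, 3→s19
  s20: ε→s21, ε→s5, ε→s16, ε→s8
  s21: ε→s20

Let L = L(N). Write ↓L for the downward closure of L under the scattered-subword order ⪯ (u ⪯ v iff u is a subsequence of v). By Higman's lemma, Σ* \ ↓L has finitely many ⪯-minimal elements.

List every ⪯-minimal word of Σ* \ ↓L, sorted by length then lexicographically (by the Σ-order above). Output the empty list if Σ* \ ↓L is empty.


A = [yu, 3uu, y333y].

|Q|=22, |F|=10, |δ|=73 (37 ε).
min D↑ (8 st, q0=0, F={4}): 0:y→1,3→2,u→0 1:y→1,3→3,u→4 2:y→1,3→2,u→5 3:y→3,3→6,u→4 4:y→4,3→4,u→4 5:y→1,3→5,u→4 6:y→6,3→7,u→4 7:y→4,3→7,u→4 (ε-aug+det+¬).
'yu': |S_i|=[20, 17, 1] end={s1} rej; 2/2 single-dels accept.
'3uu': |S_i|=[20, 19, 18, 1] end={s1} — reject; 3/3 del acc.
'y333y': N↓-sim [20, 17, 16, 13, 4, 1] end={s1} rej; 5/5 del acc.
3 minimals (antichain).


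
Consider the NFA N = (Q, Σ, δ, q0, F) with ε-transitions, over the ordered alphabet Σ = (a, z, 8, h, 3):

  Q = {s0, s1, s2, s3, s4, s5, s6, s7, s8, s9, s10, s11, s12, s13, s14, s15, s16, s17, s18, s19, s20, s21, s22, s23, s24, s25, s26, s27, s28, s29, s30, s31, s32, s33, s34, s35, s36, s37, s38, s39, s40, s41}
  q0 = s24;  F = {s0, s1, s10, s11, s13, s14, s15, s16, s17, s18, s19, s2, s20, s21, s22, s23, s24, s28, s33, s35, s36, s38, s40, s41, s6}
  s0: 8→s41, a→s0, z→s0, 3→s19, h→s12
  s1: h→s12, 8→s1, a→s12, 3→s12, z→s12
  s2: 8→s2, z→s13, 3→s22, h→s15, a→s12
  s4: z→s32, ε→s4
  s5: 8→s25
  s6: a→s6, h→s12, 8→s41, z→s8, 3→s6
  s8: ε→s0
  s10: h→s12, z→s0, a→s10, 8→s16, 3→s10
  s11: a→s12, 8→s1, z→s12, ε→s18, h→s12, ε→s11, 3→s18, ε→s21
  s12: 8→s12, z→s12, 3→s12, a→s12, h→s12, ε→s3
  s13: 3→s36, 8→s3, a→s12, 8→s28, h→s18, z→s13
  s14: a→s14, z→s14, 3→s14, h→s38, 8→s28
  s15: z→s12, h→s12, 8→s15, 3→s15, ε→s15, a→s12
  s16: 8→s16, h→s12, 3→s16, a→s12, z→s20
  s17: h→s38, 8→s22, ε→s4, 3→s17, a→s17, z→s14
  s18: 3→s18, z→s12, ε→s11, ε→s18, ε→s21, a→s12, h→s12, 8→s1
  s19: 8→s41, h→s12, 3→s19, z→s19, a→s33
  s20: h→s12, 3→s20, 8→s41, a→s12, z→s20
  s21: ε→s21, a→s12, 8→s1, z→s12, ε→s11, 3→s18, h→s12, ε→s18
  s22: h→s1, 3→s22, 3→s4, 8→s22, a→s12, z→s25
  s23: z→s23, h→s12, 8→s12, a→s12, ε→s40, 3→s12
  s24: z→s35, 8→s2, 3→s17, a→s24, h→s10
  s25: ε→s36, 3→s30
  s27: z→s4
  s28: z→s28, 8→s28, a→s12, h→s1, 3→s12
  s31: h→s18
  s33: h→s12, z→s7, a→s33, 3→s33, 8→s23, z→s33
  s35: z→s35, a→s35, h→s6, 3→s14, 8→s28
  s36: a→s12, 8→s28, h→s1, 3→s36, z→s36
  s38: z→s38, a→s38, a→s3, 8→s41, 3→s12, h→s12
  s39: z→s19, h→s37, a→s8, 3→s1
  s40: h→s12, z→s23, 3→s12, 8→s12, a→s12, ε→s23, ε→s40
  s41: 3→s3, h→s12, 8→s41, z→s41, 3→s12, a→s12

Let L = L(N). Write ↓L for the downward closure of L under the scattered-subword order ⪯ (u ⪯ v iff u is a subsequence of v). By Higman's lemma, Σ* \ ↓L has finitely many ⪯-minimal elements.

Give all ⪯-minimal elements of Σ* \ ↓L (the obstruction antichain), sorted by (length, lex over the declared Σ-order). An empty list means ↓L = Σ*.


Antichain: [8a, hh, z83, 8hz, 3h3, hz3a88].

|Q|=42, |F|=25, |δ|=162 (18 ε).
min D↑ (23 st, q0=0, F={8}): 0:a→0,z→1,8→2,h→3,3→4 1:a→1,z→1,8→5,h→6,3→7 2:a→8,z→9,8→2,h→10,3→11 3:a→3,z→12,8→13,h→8,3→3 4:a→4,z→7,8→11,h→14,3→4 5:a→8,z→5,8→5,h→15,3→8 6:a→6,z→12,8→16,h→8,3→6 7:a→7,z→7,8→5,h→14,3→7 8:a→8,z→8,8→8,h→8,3→8 9:a→8,z→9,8→5,h→17,3→18 10:a→8,z→8,8→10,h→8,3→10 11:a→8,z→18,8→11,h→15,3→11 12:a→12,z→12,8→16,h→8,3→19 13:a→8,z→20,8→13,h→8,3→13 14:a→14,z→14,8→16,h→8,3→8 15:a→8,z→8,8→15,h→8,3→8 16:a→8,z→16,8→16,h→8,3→8 17:a→8,z→8,8→15,h→8,3→17 18:a→8,z→18,8→5,h→15,3→18 19:a→21,z→19,8→16,h→8,3→19 20:a→8,z→20,8→16,h→8,3→20 21:a→21,z→21,8→22,h→8,3→21 22:a→8,z→22,8→8,h→8,3→8 [Hopcroft].
'8a': N↓-sim [33, 21, 2] end={s12,s3} ∉↓L; 2/2 del acc.
'hh': run [33, 20, 2] end={s12,s3} ∉↓L; 2/2 del acc.
'z83': N↓-sim [33, 25, 7, 2] end={s12,s3} — reject; 3/3 deletions ∈↓L.
'8hz': |S_i|=[33, 21, 7, 2] end={s12,s3} — reject; 3/3 del acc.
'3h3': N↓-sim [33, 29, 5, 2] end={s12,s3} — reject; 3/3 del acc.
'hz3a88': run [33, 20, 12, 9, 6, 4, 2] end={s12,s3} rej; 6/6 del acc.
6 minimals (antichain).


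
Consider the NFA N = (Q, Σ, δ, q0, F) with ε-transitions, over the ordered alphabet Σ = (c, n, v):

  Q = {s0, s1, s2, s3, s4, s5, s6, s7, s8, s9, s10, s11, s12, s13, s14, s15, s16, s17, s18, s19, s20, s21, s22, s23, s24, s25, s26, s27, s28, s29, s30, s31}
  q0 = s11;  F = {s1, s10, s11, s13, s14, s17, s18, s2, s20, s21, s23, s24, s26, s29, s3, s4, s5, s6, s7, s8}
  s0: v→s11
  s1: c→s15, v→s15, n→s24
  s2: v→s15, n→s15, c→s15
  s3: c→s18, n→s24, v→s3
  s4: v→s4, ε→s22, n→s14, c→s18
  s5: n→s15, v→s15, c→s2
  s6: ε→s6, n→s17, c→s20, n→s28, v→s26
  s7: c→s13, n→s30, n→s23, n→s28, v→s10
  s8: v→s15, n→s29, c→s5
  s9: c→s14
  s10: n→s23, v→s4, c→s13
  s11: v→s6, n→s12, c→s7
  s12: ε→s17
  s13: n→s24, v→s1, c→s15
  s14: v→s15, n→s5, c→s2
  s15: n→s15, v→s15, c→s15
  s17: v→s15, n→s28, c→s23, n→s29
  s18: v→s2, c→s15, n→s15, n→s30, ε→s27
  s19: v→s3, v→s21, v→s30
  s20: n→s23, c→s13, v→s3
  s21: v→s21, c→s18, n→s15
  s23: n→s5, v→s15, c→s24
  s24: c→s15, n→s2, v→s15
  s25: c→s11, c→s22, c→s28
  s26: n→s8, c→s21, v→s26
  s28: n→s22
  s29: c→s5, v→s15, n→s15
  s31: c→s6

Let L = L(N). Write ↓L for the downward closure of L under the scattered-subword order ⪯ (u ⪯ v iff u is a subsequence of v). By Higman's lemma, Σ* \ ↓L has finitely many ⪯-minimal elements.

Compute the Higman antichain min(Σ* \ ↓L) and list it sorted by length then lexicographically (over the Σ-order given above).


|Q|=32, |F|=20, |δ|=82 (4 ε).
min D↑ (21 st, q0=0, F={8}): 0:c→1,n→2,v→3 1:c→4,n→5,v→6 2:c→5,n→7,v→8 3:c→9,n→2,v→10 4:c→8,n→11,v→12 5:c→11,n→13,v→8 6:c→4,n→5,v→14 7:c→13,n→8,v→8 8:c→8,n→8,v→8 9:c→4,n→5,v→15 10:c→16,n→17,v→10 11:c→8,n→18,v→8 12:c→8,n→11,v→8 13:c→18,n→8,v→8 14:c→19,n→20,v→14 15:c→19,n→11,v→15 16:c→19,n→8,v→16 17:c→13,n→7,v→8 18:c→8,n→8,v→8 19:c→8,n→8,v→18 20:c→18,n→13,v→8 [Hopcroft].
'nv': N↓-sim [26, 13, 1] end={s15} rej; 2/2 deletions ∈↓L.
'ccc': N↓-sim [26, 19, 8, 1] end={s15} — reject; 3/3 single-dels accept.
'nnn': |S_i|=[26, 13, 6, 2] end={s15,s22} rej; 3/3 single-dels accept.
'ccvv': N↓-sim [26, 19, 8, 4, 1] end={s15} ∉↓L; 4/4 single-dels accept.
'vvcn': |S_i|=[26, 23, 16, 7, 2] end={s15,s30} rej; 4/4 deletions ∈↓L.
'vcvnc': |S_i|=[26, 23, 13, 9, 4, 1] end={s15} — reject; 5/5 del acc.
6 words, ⪯-incomp.

A = [nv, ccc, nnn, ccvv, vvcn, vcvnc].


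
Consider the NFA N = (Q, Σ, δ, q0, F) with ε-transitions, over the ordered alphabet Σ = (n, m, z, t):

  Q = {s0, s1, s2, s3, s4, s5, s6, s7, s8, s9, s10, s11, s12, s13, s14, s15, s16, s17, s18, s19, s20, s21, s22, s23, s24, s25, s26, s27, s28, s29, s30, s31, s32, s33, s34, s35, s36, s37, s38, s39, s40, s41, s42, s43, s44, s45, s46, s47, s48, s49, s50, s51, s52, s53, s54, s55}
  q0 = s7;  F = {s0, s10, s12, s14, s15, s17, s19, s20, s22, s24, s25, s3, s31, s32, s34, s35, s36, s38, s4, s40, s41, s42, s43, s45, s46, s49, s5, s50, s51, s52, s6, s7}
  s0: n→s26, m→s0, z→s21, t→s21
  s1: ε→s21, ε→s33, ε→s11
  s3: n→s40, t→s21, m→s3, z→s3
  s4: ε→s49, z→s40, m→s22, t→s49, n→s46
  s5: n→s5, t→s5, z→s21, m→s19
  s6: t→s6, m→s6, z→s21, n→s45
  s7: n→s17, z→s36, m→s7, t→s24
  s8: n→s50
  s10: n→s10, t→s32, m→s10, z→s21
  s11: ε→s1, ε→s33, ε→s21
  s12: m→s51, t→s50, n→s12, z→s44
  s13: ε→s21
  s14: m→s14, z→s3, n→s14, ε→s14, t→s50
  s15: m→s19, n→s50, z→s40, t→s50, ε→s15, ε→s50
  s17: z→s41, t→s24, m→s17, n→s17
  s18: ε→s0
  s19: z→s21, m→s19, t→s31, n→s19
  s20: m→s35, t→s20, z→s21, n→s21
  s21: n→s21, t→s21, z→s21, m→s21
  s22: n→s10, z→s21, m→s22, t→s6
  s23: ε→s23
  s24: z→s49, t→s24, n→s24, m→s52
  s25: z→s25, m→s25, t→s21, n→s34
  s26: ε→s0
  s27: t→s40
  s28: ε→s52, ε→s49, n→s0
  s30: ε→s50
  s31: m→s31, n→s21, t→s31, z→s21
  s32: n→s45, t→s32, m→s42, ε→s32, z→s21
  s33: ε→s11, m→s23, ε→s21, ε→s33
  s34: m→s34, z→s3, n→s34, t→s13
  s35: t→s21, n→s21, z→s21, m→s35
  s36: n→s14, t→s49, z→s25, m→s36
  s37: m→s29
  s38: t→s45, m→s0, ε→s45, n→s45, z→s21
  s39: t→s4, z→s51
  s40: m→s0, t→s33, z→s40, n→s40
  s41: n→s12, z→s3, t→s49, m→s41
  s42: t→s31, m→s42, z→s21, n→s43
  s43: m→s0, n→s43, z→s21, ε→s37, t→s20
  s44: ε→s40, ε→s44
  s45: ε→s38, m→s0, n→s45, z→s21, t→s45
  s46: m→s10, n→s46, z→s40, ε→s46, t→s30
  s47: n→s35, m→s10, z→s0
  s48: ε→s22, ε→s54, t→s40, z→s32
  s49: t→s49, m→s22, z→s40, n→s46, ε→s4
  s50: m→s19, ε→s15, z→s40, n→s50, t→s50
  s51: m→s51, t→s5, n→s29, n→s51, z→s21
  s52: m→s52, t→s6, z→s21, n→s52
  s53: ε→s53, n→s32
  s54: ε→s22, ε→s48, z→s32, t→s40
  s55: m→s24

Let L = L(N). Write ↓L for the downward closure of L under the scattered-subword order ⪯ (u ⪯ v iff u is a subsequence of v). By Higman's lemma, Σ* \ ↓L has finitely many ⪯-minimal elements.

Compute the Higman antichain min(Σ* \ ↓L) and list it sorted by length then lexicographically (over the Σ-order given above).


Antichain: [zzt, tmz, nznmz, zntmtn, tmtnmt].

|Q|=56, |F|=32, |δ|=183 (34 ε).
min D↑ (30 st, q0=0, F={13}): 0:n→1,m→0,z→2,t→3 1:n→1,m→1,z→4,t→3 2:n→5,m→2,z→6,t→7 3:n→3,m→8,z→7,t→3 4:n→9,m→4,z→10,t→7 5:n→5,m→5,z→10,t→11 6:n→12,m→6,z→6,t→13 7:n→14,m→15,z→16,t→7 8:n→8,m→8,z→13,t→17 9:n→9,m→18,z→16,t→11 10:n→16,m→10,z→10,t→13 11:n→11,m→19,z→16,t→11 12:n→12,m→12,z→10,t→13 13:n→13,m→13,z→13,t→13 14:n→14,m→20,z→16,t→11 15:n→20,m→15,z→13,t→17 16:n→16,m→21,z→16,t→13 17:n→22,m→17,z→13,t→17 18:n→18,m→18,z→13,t→23 19:n→19,m→19,z→13,t→24 20:n→20,m→20,z→13,t→25 21:n→21,m→21,z→13,t→13 22:n→22,m→21,z→13,t→22 23:n→23,m→19,z→13,t→23 24:n→13,m→24,z→13,t→24 25:n→22,m→26,z→13,t→25 26:n→27,m→26,z→13,t→24 27:n→27,m→21,z→13,t→28 28:n→13,m→29,z→13,t→28 29:n→13,m→29,z→13,t→13.
'zzt': |S_i|=[43, 39, 13, 6] end={s1,s11,s13,s21,s23,s33} rej; 3/3 deletions ∈↓L.
'tmz': N↓-sim [43, 32, 19, 1] end={s21} ∉↓L; 3/3 del acc.
'nznmz': run [43, 40, 34, 28, 18, 1] end={s21} ∉↓L; 5/5 single-dels accept.
'zntmtn': run [43, 39, 32, 24, 12, 4, 1] end={s21} ∉↓L; 6/6 del acc.
'tmtnmt': run [43, 32, 19, 14, 10, 5, 1] end={s21} rej; 6/6 deletions ∈↓L.
5 words, ⪯-incomp.


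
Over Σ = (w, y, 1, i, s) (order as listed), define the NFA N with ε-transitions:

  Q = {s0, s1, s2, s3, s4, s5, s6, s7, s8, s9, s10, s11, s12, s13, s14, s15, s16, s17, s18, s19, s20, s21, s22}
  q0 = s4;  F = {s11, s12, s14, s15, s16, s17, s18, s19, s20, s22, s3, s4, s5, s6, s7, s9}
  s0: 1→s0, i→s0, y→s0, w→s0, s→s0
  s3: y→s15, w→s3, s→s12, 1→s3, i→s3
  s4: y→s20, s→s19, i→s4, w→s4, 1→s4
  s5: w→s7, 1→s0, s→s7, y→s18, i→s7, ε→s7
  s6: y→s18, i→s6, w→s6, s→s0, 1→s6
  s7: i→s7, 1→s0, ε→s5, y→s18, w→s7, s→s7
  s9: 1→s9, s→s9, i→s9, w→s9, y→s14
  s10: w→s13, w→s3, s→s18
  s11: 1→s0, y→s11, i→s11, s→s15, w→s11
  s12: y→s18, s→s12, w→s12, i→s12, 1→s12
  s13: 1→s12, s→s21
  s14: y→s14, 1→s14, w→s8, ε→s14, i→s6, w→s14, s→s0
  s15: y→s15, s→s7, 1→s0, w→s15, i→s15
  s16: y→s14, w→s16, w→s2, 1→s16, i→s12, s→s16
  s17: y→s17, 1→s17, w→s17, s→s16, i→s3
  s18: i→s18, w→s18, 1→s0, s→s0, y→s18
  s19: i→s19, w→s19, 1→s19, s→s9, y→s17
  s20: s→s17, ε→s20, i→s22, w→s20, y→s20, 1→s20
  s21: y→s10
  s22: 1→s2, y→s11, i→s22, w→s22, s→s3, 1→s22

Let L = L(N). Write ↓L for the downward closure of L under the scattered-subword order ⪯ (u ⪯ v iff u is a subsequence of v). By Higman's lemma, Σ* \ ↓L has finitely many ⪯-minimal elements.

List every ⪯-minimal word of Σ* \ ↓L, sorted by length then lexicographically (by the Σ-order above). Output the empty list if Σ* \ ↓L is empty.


|Q|=23, |F|=16, |δ|=98 (4 ε).
min D↑ (16 st, q0=0, F={10}): 0:w→0,y→1,1→0,i→0,s→2 1:w→1,y→1,1→1,i→3,s→4 2:w→2,y→4,1→2,i→2,s→5 3:w→3,y→6,1→3,i→3,s→7 4:w→4,y→4,1→4,i→7,s→8 5:w→5,y→9,1→5,i→5,s→5 6:w→6,y→6,1→10,i→6,s→11 7:w→7,y→11,1→7,i→7,s→12 8:w→8,y→9,1→8,i→12,s→8 9:w→9,y→9,1→9,i→13,s→10 10:w→10,y→10,1→10,i→10,s→10 11:w→11,y→11,1→10,i→11,s→14 12:w→12,y→15,1→12,i→12,s→12 13:w→13,y→15,1→13,i→13,s→10 14:w→14,y→15,1→10,i→14,s→14 15:w→15,y→15,1→10,i→15,s→10 (ε-aug+det+¬).
'yiy1': run [19, 16, 11, 6, 1] end={s0} ∉↓L; 4/4 deletions ∈↓L.
'ssys': run [19, 15, 11, 5, 1] end={s0} rej; 4/4 single-dels accept.
2 obstructions.

A = [yiy1, ssys].


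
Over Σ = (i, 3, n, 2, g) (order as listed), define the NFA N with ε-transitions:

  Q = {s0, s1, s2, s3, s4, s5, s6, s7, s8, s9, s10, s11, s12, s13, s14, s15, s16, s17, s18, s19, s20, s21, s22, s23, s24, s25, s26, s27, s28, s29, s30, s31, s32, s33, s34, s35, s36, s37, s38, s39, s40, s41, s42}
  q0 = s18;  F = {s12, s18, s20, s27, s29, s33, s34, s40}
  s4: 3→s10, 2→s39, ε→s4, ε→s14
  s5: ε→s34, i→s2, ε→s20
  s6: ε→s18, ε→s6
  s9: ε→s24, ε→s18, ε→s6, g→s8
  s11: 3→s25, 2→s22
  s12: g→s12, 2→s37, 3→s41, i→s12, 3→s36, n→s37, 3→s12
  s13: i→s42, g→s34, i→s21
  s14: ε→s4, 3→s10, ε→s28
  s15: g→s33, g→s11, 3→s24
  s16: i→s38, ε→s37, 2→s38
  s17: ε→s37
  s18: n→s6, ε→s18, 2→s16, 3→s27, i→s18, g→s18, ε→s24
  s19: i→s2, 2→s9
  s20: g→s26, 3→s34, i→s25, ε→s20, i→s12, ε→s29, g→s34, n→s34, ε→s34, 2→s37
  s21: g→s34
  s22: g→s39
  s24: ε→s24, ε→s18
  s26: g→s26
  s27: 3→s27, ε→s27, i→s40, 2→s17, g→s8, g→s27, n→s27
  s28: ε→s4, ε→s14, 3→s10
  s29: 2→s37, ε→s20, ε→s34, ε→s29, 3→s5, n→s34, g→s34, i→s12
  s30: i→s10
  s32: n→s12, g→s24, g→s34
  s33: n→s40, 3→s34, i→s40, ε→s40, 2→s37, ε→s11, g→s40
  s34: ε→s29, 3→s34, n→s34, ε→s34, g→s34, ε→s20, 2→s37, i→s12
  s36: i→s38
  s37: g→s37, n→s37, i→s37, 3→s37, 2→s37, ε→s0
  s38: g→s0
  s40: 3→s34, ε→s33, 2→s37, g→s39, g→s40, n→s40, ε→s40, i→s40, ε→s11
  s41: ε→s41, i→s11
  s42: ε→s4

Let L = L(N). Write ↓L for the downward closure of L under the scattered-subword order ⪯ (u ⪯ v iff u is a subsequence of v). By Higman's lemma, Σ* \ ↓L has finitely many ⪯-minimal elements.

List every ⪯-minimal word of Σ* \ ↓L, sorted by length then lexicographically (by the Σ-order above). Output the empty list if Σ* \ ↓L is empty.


A = [2, 3i3in].

|Q|=43, |F|=8, |δ|=116 (37 ε).
min D↑ (6 st, q0=0, F={2}): 0:i→0,3→1,n→0,2→2,g→0 1:i→3,3→1,n→1,2→2,g→1 2:i→2,3→2,n→2,2→2,g→2 3:i→3,3→4,n→3,2→2,g→3 4:i→5,3→4,n→4,2→2,g→4 5:i→5,3→5,n→2,2→2,g→5 (ε-aug+det+¬).
'2': |S_i|=[25, 7] end={s0,s16,s17,s22,s37,s38,s39} rej; 1/1 del acc.
'3i3in': run [25, 21, 18, 16, 11, 2] end={s0,s37} — reject; 5/5 deletions ∈↓L.
2 minimals (antichain).


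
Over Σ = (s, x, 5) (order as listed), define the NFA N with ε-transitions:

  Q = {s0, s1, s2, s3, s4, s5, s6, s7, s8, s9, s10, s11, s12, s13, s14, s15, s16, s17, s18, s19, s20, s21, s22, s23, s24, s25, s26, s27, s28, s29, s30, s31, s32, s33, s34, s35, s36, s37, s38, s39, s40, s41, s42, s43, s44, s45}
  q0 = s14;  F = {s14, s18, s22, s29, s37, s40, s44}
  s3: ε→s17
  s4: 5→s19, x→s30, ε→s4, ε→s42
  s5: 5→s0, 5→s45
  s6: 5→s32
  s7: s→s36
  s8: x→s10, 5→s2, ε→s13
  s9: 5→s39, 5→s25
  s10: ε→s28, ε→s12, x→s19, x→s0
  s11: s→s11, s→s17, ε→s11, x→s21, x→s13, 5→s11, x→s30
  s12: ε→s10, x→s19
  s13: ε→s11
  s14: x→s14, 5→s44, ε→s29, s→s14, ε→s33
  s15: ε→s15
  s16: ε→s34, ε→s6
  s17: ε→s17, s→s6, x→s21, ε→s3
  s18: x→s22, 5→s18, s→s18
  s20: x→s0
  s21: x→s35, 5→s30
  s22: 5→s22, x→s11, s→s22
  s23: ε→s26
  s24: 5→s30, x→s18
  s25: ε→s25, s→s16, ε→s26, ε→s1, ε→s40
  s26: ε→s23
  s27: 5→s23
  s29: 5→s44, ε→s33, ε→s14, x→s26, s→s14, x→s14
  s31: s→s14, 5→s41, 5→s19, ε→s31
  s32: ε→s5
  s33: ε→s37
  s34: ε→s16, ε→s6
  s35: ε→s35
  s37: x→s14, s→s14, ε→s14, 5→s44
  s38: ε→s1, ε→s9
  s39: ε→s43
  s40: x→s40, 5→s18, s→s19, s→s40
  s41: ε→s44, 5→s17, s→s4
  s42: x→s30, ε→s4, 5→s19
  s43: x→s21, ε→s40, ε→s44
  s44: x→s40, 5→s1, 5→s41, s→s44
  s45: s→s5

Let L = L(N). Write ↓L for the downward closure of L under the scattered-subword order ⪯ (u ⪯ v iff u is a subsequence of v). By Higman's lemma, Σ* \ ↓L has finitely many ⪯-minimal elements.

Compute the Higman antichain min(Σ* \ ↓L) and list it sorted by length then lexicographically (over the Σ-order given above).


|Q|=46, |F|=7, |δ|=99 (38 ε).
min D↑ (6 st, q0=0, F={5}): 0:s→0,x→0,5→1 1:s→1,x→2,5→1 2:s→2,x→2,5→3 3:s→3,x→4,5→3 4:s→4,x→5,5→4 5:s→5,x→5,5→5 (ε-aug+det+¬).
'5x5xx': N↓-sim [27, 21, 16, 14, 13, 12] end={s0,s11,s13,s17,s21,s3,s30,s32,s35,s45,s5,s6} — reject; 5/5 del acc.
1 obstructions.

min(Σ*\↓L) = [5x5xx].


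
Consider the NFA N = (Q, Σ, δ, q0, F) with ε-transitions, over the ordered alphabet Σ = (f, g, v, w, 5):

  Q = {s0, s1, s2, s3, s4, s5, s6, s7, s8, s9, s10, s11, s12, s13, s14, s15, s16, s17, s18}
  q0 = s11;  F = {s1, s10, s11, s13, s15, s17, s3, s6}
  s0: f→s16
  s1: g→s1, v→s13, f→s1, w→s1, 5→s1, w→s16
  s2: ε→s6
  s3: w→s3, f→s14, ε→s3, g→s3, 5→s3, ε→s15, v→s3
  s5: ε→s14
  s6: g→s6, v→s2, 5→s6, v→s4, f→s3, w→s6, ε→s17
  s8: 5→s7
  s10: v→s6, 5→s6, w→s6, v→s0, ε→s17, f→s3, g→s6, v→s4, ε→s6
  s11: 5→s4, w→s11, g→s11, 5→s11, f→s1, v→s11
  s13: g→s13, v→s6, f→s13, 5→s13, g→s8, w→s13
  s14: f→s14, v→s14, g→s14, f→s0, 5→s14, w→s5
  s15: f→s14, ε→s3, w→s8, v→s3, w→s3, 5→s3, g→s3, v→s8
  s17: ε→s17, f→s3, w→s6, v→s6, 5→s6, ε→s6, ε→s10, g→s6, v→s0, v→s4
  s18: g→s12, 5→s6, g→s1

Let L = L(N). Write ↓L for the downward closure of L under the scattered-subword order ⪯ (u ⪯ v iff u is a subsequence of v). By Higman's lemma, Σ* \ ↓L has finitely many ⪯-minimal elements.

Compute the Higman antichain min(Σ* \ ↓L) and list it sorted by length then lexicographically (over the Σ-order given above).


A = [fvvff].

|Q|=19, |F|=8, |δ|=72 (11 ε).
min D↑ (6 st, q0=0, F={5}): 0:f→1,g→0,v→0,w→0,5→0 1:f→1,g→1,v→2,w→1,5→1 2:f→2,g→2,v→3,w→2,5→2 3:f→4,g→3,v→3,w→3,5→3 4:f→5,g→4,v→4,w→4,5→4 5:f→5,g→5,v→5,w→5,5→5 [Hopcroft].
'fvvff': N↓-sim [16, 15, 14, 13, 8, 4] end={s0,s14,s16,s5} rej; 5/5 single-dels accept.
1 obstructions.


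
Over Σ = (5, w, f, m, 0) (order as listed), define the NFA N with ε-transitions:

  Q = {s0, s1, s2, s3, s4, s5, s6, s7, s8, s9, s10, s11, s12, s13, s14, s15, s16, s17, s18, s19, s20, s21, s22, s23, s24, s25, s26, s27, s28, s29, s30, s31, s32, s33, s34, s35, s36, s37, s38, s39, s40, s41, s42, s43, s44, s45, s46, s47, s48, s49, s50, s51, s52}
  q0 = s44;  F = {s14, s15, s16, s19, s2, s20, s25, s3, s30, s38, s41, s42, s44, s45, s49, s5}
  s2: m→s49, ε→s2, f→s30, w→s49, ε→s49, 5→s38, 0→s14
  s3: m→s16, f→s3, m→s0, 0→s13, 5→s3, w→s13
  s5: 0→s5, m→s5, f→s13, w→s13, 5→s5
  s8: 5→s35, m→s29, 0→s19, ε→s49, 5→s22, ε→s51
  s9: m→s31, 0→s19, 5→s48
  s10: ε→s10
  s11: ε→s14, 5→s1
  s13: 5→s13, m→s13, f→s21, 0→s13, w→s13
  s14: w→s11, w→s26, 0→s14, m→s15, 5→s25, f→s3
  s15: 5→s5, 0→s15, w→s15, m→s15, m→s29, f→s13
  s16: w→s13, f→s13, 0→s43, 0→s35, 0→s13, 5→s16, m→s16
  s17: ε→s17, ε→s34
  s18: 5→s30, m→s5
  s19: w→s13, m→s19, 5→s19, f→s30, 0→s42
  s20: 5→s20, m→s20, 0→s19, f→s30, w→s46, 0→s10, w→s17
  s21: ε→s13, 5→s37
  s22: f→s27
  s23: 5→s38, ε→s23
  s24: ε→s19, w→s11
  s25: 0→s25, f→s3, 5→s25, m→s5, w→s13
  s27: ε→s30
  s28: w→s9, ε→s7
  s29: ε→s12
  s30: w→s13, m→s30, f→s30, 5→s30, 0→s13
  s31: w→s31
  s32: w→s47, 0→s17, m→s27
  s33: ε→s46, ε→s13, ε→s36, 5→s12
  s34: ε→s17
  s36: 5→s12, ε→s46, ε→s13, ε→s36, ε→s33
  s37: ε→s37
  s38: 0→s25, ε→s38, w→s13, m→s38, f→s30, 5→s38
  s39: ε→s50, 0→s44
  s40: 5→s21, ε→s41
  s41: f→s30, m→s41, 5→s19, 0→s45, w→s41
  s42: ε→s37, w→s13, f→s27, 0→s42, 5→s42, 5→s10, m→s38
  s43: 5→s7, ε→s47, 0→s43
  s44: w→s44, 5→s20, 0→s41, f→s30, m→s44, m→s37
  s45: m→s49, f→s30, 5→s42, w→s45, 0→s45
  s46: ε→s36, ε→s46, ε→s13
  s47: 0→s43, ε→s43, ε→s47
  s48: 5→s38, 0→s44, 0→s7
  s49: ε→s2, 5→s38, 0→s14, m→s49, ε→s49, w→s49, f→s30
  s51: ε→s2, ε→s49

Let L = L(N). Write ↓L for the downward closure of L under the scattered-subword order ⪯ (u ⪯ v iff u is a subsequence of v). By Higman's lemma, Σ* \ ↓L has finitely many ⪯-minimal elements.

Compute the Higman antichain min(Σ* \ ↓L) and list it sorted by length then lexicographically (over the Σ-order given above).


|Q|=53, |F|=16, |δ|=160 (37 ε).
min D↑ (16 st, q0=0, F={4}): 0:5→1,w→0,f→2,m→0,0→3 1:5→1,w→4,f→2,m→1,0→5 2:5→2,w→4,f→2,m→2,0→4 3:5→5,w→3,f→2,m→3,0→6 4:5→4,w→4,f→4,m→4,0→4 5:5→5,w→4,f→2,m→5,0→7 6:5→7,w→6,f→2,m→8,0→6 7:5→7,w→4,f→2,m→9,0→7 8:5→9,w→8,f→2,m→8,0→10 9:5→9,w→4,f→2,m→9,0→11 10:5→11,w→10,f→12,m→13,0→10 11:5→11,w→4,f→12,m→14,0→11 12:5→12,w→4,f→12,m→15,0→4 13:5→14,w→13,f→4,m→13,0→13 14:5→14,w→4,f→4,m→14,0→14 15:5→15,w→4,f→4,m→15,0→4.
'5w': run [36, 26, 9] end={s12,s13,s17,s21,s33,s34,s36,s37,s46} rej; 2/2 deletions ∈↓L.
'fw': run [36, 12, 3] end={s13,s21,s37} rej; 2/2 single-dels accept.
'f0': N↓-sim [36, 12, 7] end={s13,s21,s35,s37,s43,s47,s7} ∉↓L; 2/2 single-dels accept.
'00m0mf': N↓-sim [36, 29, 27, 23, 19, 13, 3] end={s13,s21,s37} — reject; 6/6 single-dels accept.
4 minimals (antichain).

A = [5w, fw, f0, 00m0mf].


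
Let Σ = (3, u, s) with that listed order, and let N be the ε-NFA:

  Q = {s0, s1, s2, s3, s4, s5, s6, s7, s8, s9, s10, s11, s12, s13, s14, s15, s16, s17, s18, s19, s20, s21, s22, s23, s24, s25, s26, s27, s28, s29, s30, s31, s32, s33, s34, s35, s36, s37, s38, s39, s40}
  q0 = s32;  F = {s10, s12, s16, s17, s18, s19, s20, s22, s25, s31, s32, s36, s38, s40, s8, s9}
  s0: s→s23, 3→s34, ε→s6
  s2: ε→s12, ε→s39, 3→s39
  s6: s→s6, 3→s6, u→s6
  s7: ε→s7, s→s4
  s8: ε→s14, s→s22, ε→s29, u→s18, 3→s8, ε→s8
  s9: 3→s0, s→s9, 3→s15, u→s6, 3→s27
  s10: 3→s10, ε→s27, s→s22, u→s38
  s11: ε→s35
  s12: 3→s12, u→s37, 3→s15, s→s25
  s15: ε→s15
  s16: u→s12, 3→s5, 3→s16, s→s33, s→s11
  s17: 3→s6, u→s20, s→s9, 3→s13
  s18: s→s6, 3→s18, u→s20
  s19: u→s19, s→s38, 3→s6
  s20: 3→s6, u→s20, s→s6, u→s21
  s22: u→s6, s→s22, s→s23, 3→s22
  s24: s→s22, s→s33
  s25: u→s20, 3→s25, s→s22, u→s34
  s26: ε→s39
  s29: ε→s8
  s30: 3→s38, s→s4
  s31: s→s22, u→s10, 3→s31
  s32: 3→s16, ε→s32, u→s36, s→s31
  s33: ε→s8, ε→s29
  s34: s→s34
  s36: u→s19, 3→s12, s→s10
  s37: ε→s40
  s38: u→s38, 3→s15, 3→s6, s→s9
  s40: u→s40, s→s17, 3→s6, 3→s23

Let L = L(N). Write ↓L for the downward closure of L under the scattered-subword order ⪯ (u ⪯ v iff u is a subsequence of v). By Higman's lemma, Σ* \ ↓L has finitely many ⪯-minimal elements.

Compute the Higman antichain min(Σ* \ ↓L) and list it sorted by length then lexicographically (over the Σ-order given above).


Antichain: [uu3, ssu, 3sus].

|Q|=41, |F|=16, |δ|=87 (16 ε).
min D↑ (17 st, q0=0, F={12}): 0:3→1,u→2,s→3 1:3→1,u→4,s→5 2:3→4,u→6,s→7 3:3→3,u→7,s→8 4:3→4,u→9,s→10 5:3→5,u→11,s→8 6:3→12,u→6,s→13 7:3→7,u→13,s→8 8:3→8,u→12,s→8 9:3→12,u→9,s→14 10:3→10,u→15,s→8 11:3→11,u→15,s→12 12:3→12,u→12,s→12 13:3→12,u→13,s→16 14:3→12,u→15,s→16 15:3→12,u→15,s→12 16:3→12,u→12,s→16 (ε-aug+det+¬).
'uu3': |S_i|=[31, 21, 15, 7] end={s0,s13,s15,s23,s27,s34,s6} rej; 3/3 single-dels accept.
'ssu': run [31, 23, 8, 1] end={s6} — reject; 3/3 deletions ∈↓L.
'3sus': N↓-sim [31, 28, 20, 5, 2] end={s34,s6} ∉↓L; 4/4 del acc.
3 obstructions.


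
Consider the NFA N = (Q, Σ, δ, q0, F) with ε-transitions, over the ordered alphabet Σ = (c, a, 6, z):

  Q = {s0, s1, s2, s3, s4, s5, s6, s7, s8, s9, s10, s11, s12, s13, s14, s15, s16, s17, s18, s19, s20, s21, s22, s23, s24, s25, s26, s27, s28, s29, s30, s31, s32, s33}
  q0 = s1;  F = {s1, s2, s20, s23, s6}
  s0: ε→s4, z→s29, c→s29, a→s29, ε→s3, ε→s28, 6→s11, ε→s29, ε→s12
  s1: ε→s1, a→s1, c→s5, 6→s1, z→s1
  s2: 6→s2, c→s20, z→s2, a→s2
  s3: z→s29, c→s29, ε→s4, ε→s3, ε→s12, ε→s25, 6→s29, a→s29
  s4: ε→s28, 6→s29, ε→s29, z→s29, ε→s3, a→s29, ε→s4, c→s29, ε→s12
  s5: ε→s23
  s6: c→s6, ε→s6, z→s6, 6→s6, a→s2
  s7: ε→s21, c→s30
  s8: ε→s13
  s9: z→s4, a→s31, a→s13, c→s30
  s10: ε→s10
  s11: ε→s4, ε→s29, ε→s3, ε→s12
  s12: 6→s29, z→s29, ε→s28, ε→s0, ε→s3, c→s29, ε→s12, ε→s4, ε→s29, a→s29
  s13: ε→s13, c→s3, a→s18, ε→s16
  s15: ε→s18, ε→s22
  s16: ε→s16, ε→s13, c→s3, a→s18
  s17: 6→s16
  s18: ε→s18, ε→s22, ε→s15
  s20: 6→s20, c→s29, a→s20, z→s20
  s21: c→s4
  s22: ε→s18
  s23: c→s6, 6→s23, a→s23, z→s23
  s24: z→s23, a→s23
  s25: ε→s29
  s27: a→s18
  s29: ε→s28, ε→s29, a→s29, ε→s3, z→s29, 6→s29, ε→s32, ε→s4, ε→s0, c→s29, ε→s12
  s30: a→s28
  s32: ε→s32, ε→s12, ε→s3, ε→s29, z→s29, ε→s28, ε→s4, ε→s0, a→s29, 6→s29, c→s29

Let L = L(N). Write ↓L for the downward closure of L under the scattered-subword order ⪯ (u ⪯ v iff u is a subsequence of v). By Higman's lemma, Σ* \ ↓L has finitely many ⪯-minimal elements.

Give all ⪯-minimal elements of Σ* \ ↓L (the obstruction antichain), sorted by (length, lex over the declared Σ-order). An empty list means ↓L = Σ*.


A = [ccacc].

|Q|=34, |F|=5, |δ|=114 (55 ε).
min D↑ (6 st, q0=0, F={5}): 0:c→1,a→0,6→0,z→0 1:c→2,a→1,6→1,z→1 2:c→2,a→3,6→2,z→2 3:c→4,a→3,6→3,z→3 4:c→5,a→4,6→4,z→4 5:c→5,a→5,6→5,z→5 (ε-aug+det+¬).
'ccacc': N↓-sim [15, 14, 12, 11, 10, 9] end={s0,s11,s12,s25,s28,s29,s3,s32,s4} — reject; 5/5 single-dels accept.
1 words, ⪯-incomp.


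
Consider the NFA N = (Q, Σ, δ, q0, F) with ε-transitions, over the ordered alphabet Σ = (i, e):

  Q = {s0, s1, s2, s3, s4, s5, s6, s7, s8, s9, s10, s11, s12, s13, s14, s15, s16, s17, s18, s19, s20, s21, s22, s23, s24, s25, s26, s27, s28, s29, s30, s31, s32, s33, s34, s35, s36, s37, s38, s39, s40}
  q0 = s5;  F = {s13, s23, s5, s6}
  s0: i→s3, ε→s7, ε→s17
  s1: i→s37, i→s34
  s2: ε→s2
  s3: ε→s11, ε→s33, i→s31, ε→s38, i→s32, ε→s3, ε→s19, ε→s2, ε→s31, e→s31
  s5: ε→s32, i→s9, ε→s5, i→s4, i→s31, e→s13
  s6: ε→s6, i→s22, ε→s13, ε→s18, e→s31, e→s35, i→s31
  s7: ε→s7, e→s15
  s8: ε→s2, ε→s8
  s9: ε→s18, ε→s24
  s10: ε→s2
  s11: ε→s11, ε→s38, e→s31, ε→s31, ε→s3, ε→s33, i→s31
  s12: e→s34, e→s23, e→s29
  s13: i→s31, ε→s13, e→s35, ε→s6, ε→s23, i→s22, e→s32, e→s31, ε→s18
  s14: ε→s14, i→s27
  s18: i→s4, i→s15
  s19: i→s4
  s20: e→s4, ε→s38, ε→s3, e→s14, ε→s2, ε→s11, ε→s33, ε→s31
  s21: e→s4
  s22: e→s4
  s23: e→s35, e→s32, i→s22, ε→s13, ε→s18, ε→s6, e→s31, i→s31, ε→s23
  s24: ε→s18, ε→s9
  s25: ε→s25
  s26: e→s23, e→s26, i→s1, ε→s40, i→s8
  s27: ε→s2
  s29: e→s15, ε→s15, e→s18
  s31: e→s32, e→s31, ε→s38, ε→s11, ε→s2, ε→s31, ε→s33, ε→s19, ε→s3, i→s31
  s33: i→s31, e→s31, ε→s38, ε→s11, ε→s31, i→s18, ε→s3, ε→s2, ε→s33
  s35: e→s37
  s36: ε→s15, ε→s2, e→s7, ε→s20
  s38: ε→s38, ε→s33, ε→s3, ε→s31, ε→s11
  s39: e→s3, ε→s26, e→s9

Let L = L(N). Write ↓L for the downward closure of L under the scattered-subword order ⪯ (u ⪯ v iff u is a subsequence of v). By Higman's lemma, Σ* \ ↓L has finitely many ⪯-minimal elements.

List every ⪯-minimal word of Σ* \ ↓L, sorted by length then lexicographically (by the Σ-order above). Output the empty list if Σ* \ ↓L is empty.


|Q|=41, |F|=4, |δ|=123 (69 ε).
min D↑ (3 st, q0=0, F={1}): 0:i→1,e→2 1:i→1,e→1 2:i→1,e→1.
'i': N↓-sim [20, 14] end={s11,s15,s18,s19,s2,s22,s24,s3,s31,s32,s33,s38,…} ∉↓L; 1/1 del acc.
'ee': run [20, 17, 13] end={s11,s15,s18,s19,s2,s3,s31,s32,s33,s35,s37,s38,…} — reject; 2/2 deletions ∈↓L.
2 words, ⪯-incomp.

Antichain: [i, ee].


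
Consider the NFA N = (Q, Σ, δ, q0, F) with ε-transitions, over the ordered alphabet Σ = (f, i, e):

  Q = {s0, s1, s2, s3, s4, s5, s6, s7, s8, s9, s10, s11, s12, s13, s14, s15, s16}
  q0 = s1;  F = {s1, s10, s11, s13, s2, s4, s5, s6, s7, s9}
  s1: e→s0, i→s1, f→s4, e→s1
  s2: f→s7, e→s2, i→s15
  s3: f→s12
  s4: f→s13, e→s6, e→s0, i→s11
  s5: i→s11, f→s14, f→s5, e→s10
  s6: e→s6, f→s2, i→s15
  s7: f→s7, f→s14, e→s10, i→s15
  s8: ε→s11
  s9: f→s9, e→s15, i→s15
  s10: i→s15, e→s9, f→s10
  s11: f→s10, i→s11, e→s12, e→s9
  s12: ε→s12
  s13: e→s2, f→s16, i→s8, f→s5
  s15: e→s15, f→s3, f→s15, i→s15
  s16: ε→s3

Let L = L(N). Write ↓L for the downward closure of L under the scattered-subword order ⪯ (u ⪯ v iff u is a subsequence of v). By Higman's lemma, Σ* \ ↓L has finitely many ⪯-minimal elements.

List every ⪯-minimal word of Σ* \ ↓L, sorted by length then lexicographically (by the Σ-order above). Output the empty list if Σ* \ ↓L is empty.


min(Σ*\↓L) = [fei, fifi, fiee, fffeee].

|Q|=17, |F|=10, |δ|=44 (3 ε).
min D↑ (11 st, q0=0, F={9}): 0:f→1,i→0,e→0 1:f→2,i→3,e→4 2:f→5,i→3,e→6 3:f→7,i→3,e→8 4:f→6,i→9,e→4 5:f→5,i→3,e→7 6:f→10,i→9,e→6 7:f→7,i→9,e→8 8:f→8,i→9,e→9 9:f→9,i→9,e→9 10:f→10,i→9,e→7 (ε-aug+det+¬).
'fei': run [17, 16, 10, 3] end={s12,s15,s3} — reject; 3/3 del acc.
'fifi': run [17, 16, 7, 5, 3] end={s12,s15,s3} ∉↓L; 4/4 del acc.
'fiee': N↓-sim [17, 16, 7, 4, 3] end={s12,s15,s3} rej; 4/4 del acc.
'fffeee': N↓-sim [17, 16, 13, 10, 5, 4, 3] end={s12,s15,s3} rej; 6/6 single-dels accept.
4 minimals (antichain).


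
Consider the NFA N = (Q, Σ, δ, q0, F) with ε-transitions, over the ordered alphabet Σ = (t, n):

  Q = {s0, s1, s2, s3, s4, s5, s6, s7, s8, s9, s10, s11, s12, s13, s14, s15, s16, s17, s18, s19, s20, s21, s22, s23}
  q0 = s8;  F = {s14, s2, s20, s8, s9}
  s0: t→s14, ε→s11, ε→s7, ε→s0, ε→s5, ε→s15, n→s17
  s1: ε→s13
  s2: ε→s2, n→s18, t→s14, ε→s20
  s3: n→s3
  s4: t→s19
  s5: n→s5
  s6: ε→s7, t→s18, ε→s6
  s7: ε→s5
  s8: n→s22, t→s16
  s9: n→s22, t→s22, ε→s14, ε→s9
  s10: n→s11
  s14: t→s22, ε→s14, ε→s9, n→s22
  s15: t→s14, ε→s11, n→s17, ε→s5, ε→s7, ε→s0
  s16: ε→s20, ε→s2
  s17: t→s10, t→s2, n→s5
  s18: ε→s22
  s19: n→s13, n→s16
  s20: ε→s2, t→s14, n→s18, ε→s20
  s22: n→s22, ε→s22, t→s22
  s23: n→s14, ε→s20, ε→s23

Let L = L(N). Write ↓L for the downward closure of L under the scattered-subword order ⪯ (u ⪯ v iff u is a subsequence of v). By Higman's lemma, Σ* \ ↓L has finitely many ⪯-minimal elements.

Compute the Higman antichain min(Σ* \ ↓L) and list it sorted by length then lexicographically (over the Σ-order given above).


min(Σ*\↓L) = [n, ttt].

|Q|=24, |F|=5, |δ|=54 (27 ε).
min D↑ (4 st, q0=0, F={2}): 0:t→1,n→2 1:t→3,n→2 2:t→2,n→2 3:t→2,n→2 [Hopcroft].
'n': |S_i|=[8, 2] end={s18,s22} rej; 1/1 del acc.
'ttt': N↓-sim [8, 7, 3, 1] end={s22} rej; 3/3 del acc.
2 minimals (antichain).


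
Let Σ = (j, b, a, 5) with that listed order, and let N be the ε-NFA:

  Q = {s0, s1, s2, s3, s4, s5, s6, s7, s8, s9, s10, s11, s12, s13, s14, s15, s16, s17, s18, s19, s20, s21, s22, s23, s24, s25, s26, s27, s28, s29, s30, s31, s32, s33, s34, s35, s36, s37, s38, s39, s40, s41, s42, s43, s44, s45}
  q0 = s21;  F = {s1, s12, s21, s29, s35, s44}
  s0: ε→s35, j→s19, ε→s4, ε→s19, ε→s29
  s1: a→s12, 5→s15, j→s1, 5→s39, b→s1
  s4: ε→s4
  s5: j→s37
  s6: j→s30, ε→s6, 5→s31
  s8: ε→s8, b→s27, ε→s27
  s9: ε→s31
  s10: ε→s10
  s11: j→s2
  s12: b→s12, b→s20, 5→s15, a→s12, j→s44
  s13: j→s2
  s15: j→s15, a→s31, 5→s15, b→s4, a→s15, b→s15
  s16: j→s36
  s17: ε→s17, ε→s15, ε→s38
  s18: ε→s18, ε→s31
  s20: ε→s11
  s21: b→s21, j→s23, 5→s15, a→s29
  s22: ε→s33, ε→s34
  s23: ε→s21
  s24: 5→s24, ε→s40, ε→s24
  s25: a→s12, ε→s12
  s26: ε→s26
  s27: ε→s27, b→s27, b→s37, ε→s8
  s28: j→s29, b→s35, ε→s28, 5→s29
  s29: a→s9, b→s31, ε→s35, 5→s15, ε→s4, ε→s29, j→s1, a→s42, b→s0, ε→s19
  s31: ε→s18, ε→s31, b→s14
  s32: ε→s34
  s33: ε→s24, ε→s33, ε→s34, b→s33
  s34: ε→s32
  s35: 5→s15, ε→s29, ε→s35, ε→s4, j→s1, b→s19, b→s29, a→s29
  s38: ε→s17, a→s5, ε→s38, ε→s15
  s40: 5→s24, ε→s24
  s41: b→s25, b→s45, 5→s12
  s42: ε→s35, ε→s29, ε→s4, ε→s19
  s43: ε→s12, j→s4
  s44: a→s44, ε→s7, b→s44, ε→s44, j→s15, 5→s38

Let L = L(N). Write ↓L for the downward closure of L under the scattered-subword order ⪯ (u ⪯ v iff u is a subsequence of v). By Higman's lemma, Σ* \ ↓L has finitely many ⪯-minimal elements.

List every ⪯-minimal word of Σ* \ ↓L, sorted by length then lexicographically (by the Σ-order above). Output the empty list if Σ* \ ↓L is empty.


min(Σ*\↓L) = [5, ajajj].

|Q|=46, |F|=6, |δ|=109 (51 ε).
min D↑ (6 st, q0=0, F={2}): 0:j→0,b→0,a→1,5→2 1:j→3,b→1,a→1,5→2 2:j→2,b→2,a→2,5→2 3:j→3,b→3,a→4,5→2 4:j→5,b→4,a→4,5→2 5:j→2,b→5,a→5,5→2 (ε-aug+det+¬).
'5': N↓-sim [25, 10] end={s14,s15,s17,s18,s31,s37,s38,s39,s4,s5} ∉↓L; 1/1 del acc.
'ajajj': run [25, 23, 18, 15, 12, 6] end={s14,s15,s18,s31,s37,s4} — reject; 5/5 del acc.
2 words, ⪯-incomp.


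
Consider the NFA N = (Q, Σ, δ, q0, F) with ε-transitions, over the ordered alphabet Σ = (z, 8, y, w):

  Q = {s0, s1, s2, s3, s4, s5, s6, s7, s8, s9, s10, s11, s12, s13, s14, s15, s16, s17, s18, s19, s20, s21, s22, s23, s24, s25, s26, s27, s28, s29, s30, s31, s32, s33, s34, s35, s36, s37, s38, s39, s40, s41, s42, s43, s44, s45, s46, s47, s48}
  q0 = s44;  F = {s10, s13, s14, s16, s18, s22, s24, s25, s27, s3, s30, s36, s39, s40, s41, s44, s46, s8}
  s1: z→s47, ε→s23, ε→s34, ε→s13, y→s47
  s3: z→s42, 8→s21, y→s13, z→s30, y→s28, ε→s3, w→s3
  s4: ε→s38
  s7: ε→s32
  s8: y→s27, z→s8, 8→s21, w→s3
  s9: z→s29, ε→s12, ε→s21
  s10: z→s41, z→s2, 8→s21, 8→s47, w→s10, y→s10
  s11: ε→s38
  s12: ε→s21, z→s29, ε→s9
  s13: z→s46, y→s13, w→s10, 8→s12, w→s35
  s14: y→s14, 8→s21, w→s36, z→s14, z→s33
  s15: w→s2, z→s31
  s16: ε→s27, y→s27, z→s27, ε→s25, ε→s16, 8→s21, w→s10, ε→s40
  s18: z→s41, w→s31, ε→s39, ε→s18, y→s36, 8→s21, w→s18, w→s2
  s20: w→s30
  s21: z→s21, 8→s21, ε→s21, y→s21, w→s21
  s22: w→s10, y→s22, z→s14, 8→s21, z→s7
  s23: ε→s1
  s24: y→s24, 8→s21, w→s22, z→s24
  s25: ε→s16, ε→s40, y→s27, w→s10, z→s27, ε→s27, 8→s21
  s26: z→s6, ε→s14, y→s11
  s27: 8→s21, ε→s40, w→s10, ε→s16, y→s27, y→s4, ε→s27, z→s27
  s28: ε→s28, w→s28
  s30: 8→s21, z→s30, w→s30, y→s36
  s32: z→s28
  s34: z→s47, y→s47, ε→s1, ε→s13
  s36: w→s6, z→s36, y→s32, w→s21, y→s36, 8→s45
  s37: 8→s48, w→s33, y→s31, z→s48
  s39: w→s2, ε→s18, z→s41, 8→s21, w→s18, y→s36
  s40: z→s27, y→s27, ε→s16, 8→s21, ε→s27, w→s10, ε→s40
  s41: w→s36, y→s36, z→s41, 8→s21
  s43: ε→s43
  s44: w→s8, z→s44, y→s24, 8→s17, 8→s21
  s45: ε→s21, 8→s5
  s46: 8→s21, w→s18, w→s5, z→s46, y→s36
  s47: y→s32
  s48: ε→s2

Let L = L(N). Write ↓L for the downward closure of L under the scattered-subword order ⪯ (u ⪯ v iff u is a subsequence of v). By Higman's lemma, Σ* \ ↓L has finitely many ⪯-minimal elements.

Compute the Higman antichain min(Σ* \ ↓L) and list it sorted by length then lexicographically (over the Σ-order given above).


Antichain: [8, ywzww, wwzyw].

|Q|=49, |F|=18, |δ|=146 (36 ε).
min D↑ (15 st, q0=0, F={1}): 0:z→0,8→1,y→2,w→3 1:z→1,8→1,y→1,w→1 2:z→2,8→1,y→2,w→4 3:z→3,8→1,y→5,w→6 4:z→7,8→1,y→4,w→8 5:z→5,8→1,y→5,w→8 6:z→9,8→1,y→10,w→6 7:z→7,8→1,y→7,w→11 8:z→12,8→1,y→8,w→8 9:z→9,8→1,y→11,w→9 10:z→13,8→1,y→10,w→8 11:z→11,8→1,y→11,w→1 12:z→12,8→1,y→11,w→11 13:z→13,8→1,y→11,w→14 14:z→12,8→1,y→11,w→14.
'8': run [37, 10] end={s12,s17,s21,s28,s29,s32,s45,s47,s5,s9} — reject; 1/1 single-dels accept.
'ywzww': |S_i|=[37, 31, 19, 12, 7, 3] end={s21,s28,s6} rej; 5/5 deletions ∈↓L.
'wwzyw': |S_i|=[37, 34, 23, 16, 7, 3] end={s21,s28,s6} rej; 5/5 single-dels accept.
3 minimals (antichain).
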